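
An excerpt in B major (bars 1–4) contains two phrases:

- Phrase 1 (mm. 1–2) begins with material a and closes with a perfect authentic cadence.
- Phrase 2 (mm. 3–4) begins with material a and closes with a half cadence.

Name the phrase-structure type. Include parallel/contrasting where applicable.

The second phrase closes with a half cadence, which is not stronger than the first phrase's perfect authentic cadence; without a weak→strong cadential pair there is no antecedent–consequent relationship, so this is a phrase group rather than a period.

phrase group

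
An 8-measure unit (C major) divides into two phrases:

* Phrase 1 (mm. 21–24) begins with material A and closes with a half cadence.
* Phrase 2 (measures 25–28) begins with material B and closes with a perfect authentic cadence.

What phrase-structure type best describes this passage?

contrasting period

Phrase 1 ends with a half cadence (weaker) and phrase 2 with a perfect authentic cadence (stronger): antecedent + consequent = a period.
The two phrases open with different material (A / B), so the period is contrasting.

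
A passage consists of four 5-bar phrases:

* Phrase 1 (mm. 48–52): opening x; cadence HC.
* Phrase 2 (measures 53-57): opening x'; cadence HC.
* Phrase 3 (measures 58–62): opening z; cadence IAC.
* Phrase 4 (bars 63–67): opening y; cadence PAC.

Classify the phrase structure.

contrasting double period

Four phrases in two halves: the first half (mm. 48-57) ends with a half cadence, the second (mm. 58–67) with a perfect authentic cadence — a large antecedent–consequent pair, i.e. a double period.
Phrase 3 begins with different material from phrase 1, making it contrasting.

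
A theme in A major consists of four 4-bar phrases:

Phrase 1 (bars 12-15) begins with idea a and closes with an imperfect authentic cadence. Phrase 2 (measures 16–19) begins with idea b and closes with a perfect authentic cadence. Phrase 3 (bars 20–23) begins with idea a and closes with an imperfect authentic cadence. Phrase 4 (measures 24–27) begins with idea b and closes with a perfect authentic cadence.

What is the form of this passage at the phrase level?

repeated period

The cadence pattern IAC–PAC–IAC–PAC is weak–strong twice, and phrases 3–4 restate phrases 1–2: a period heard twice, not a double period (which would end weakly at phrase 2).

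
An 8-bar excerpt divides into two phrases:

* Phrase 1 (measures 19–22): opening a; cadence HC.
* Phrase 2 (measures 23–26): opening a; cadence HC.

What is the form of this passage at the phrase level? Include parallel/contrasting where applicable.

Both phrases have the same opening (a) and the same cadence (half cadence): the second is a restatement, not a consequent, so this is a repeated phrase rather than a period.

repeated phrase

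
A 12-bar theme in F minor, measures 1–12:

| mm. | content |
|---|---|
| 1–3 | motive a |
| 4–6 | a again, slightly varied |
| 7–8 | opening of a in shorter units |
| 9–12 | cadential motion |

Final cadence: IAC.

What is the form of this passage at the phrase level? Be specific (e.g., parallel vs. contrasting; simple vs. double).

sentence

Basic idea (bars 1–3) + its repetition (mm. 4-6) form the presentation; fragmentation and cadence (mm. 7–12) form the continuation — the 12-bar whole is a sentence.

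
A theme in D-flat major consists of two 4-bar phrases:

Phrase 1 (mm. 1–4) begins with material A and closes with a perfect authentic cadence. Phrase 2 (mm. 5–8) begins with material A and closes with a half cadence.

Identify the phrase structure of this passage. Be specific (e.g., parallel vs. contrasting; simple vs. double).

phrase group

The second phrase closes with a half cadence, which is not stronger than the first phrase's perfect authentic cadence; without a weak→strong cadential pair there is no antecedent–consequent relationship, so this is a phrase group rather than a period.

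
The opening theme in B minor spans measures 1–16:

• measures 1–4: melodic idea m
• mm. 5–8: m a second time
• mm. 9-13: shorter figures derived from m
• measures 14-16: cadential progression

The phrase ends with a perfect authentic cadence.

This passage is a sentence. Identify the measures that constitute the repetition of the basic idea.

The presentation of a sentence is the basic idea (mm. 1-4) plus its repetition (bars 5–8); the repetition of the basic idea is therefore measures 5-8.

measures 5–8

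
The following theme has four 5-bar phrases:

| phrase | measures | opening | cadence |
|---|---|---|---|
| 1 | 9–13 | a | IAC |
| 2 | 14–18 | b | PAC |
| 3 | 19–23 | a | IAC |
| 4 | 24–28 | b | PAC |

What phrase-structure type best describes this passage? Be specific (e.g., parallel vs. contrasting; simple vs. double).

repeated period

The cadence pattern IAC–PAC–IAC–PAC is weak–strong twice, and phrases 3–4 restate phrases 1–2: a period heard twice, not a double period (which would end weakly at phrase 2).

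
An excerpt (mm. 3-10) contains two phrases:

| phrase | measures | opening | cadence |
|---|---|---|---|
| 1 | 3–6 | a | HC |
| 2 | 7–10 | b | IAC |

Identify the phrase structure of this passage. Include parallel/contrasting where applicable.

Phrase 1 ends with a half cadence (weaker) and phrase 2 with an imperfect authentic cadence (stronger): antecedent + consequent = a period.
The two phrases open with different material (a / b), so the period is contrasting.

contrasting period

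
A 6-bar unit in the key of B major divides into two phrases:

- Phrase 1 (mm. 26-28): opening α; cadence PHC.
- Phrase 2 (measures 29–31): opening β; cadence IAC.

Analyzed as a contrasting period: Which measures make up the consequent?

measures 29–31

The antecedent is the phrase ending with the weaker cadence (Phrygian half cadence, phrase 1) and the consequent the one ending more conclusively (imperfect authentic cadence, phrase 2); the consequent is measures 29-31.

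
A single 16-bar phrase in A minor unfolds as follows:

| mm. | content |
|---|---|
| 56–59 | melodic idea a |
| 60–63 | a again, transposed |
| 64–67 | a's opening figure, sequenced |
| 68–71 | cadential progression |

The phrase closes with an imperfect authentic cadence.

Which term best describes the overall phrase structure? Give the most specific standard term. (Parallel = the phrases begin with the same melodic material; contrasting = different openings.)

Basic idea (mm. 56-59) + its repetition (mm. 60–63) form the presentation; fragmentation and cadence (mm. 64–71) form the continuation — the 16-bar whole is a sentence.

sentence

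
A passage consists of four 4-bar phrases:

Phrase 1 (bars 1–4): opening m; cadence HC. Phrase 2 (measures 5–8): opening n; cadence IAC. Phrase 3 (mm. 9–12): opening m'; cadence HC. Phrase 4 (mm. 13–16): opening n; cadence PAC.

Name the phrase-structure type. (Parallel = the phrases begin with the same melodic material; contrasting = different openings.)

parallel double period

Four phrases in two halves: the first half (mm. 1–8) ends with an imperfect authentic cadence, the second (measures 9-16) with a perfect authentic cadence — a large antecedent–consequent pair, i.e. a double period.
Phrase 3 begins with the same material as phrase 1, making it parallel.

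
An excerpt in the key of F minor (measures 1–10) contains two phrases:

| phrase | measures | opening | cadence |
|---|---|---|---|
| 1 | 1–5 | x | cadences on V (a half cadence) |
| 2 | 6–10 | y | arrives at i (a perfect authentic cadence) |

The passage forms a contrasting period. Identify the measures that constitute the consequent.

The antecedent is the phrase ending with the weaker cadence (half cadence, phrase 1) and the consequent the one ending more conclusively (perfect authentic cadence, phrase 2); the consequent is bars 6-10.

measures 6–10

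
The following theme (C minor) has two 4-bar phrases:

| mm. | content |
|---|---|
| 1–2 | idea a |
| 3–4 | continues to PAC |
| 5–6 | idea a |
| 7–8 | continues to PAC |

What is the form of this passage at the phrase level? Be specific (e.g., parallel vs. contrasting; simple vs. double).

repeated phrase

Both phrases have the same opening (a) and the same cadence (perfect authentic cadence): the second is a restatement, not a consequent, so this is a repeated phrase rather than a period.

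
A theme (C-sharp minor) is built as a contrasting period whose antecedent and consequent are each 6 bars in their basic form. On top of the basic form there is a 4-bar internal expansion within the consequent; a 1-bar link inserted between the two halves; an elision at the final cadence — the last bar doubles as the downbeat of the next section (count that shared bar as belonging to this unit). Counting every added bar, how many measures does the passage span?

17 measures

Basic contrasting period: 6 + 6 = 12 bars.
12 (basic form) + 4 (internal expansion) + 1 (link) = 17.
The elision shares a bar with the next section but does not change this unit's count.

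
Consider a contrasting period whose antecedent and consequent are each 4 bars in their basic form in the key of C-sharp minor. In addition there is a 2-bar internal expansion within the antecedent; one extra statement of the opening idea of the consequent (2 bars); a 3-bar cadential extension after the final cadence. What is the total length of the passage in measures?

Basic contrasting period: 4 + 4 = 8 bars.
8 (basic form) + 2 (internal expansion) + 2 (extra statement) + 3 (cadential extension) = 15.

15 measures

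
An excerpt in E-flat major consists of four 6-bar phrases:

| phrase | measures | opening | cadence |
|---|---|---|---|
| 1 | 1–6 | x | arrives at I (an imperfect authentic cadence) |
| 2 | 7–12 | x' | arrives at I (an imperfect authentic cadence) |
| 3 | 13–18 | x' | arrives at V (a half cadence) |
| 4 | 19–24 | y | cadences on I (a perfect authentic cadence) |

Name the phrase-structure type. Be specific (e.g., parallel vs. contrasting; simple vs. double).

Four phrases in two halves: the first half (measures 1–12) ends with an imperfect authentic cadence, the second (bars 13–24) with a perfect authentic cadence — a large antecedent–consequent pair, i.e. a double period.
Phrase 3 begins with the same material as phrase 1, making it parallel.

parallel double period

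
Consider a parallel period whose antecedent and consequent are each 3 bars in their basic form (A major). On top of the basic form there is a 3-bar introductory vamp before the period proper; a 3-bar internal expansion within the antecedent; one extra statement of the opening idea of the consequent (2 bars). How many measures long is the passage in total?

14 measures

Basic parallel period: 3 + 3 = 6 bars.
6 (basic form) + 3 (introduction) + 3 (internal expansion) + 2 (extra statement) = 14.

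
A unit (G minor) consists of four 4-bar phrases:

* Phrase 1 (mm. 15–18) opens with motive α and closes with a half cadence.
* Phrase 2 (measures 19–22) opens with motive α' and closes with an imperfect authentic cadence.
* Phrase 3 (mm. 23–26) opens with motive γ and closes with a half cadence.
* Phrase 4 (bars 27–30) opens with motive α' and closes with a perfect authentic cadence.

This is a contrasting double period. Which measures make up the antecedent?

In a double period the first pair of phrases (ending imperfect authentic cadence) is the large antecedent and the second pair (ending perfect authentic cadence) is the large consequent; the antecedent is measures 15–22.

measures 15–22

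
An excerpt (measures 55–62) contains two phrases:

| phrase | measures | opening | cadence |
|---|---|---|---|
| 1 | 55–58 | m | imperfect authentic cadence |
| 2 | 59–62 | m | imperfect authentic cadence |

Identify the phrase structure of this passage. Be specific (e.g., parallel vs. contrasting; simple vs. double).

Both phrases have the same opening (m) and the same cadence (imperfect authentic cadence): the second is a restatement, not a consequent, so this is a repeated phrase rather than a period.

repeated phrase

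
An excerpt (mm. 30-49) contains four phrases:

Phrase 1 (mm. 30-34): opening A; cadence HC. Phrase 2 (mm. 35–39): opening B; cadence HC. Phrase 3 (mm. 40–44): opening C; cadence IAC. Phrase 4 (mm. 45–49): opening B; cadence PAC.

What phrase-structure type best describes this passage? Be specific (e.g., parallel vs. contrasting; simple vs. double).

contrasting double period

Four phrases in two halves: the first half (measures 30–39) ends with a half cadence, the second (mm. 40–49) with a perfect authentic cadence — a large antecedent–consequent pair, i.e. a double period.
Phrase 3 begins with different material from phrase 1, making it contrasting.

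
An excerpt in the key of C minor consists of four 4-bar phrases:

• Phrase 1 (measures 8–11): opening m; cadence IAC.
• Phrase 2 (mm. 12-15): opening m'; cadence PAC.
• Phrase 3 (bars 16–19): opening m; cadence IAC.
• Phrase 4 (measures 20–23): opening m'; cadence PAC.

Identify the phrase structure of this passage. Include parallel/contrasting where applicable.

repeated period

The cadence pattern IAC–PAC–IAC–PAC is weak–strong twice, and phrases 3–4 restate phrases 1–2: a period heard twice, not a double period (which would end weakly at phrase 2).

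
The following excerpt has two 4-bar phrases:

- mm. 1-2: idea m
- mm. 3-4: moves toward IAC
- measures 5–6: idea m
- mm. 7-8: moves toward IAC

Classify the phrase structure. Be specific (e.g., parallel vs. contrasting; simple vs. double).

Both phrases have the same opening (m) and the same cadence (imperfect authentic cadence): the second is a restatement, not a consequent, so this is a repeated phrase rather than a period.

repeated phrase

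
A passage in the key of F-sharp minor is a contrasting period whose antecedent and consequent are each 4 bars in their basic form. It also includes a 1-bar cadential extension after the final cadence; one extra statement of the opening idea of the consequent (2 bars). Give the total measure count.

11 measures

Basic contrasting period: 4 + 4 = 8 bars.
8 (basic form) + 1 (cadential extension) + 2 (extra statement) = 11.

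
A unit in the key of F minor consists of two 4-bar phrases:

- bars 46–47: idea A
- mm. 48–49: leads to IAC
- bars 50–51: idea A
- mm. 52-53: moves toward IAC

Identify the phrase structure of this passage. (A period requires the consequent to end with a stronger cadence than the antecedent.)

Both phrases have the same opening (A) and the same cadence (imperfect authentic cadence): the second is a restatement, not a consequent, so this is a repeated phrase rather than a period.

repeated phrase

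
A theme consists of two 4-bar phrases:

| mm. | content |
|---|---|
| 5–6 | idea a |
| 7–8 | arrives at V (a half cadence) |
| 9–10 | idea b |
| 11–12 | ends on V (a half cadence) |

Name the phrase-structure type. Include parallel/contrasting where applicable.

phrase group

The second phrase closes with a half cadence, which is not stronger than the first phrase's half cadence; without a weak→strong cadential pair there is no antecedent–consequent relationship, so this is a phrase group rather than a period.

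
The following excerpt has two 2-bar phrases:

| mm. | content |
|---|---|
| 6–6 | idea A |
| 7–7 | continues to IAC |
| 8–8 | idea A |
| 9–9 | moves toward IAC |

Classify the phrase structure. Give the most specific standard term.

repeated phrase

Both phrases have the same opening (A) and the same cadence (imperfect authentic cadence): the second is a restatement, not a consequent, so this is a repeated phrase rather than a period.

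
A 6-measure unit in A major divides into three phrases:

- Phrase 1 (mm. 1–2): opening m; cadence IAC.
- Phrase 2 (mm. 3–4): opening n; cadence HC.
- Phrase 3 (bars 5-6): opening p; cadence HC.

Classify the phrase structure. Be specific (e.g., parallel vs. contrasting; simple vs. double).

The final phrase closes with a half cadence, which is not stronger than the preceding half cadence; the 3 phrases lack an overall antecedent–consequent design and so form a phrase group.

phrase group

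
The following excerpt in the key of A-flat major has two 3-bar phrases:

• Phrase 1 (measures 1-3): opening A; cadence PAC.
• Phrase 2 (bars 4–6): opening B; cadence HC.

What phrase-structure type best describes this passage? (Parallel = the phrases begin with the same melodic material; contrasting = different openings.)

phrase group

The second phrase closes with a half cadence, which is not stronger than the first phrase's perfect authentic cadence; without a weak→strong cadential pair there is no antecedent–consequent relationship, so this is a phrase group rather than a period.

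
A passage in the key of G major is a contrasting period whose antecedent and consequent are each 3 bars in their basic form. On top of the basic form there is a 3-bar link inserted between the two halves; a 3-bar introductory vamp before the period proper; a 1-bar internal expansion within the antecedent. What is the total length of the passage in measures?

Basic contrasting period: 3 + 3 = 6 bars.
6 (basic form) + 3 (link) + 3 (introduction) + 1 (internal expansion) = 13.

13 measures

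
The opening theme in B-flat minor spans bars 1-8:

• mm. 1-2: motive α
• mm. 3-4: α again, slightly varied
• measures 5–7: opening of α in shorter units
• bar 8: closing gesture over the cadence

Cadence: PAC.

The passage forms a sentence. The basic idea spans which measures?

The presentation of a sentence is the basic idea (mm. 1-2) plus its repetition (bars 3–4); the basic idea is therefore mm. 1–2.

measures 1–2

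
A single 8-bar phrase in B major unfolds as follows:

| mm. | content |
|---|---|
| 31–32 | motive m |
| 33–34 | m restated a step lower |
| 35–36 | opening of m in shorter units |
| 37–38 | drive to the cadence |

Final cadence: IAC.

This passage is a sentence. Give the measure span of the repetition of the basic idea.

measures 33–34

The presentation of a sentence is the basic idea (bars 31–32) plus its repetition (bars 33–34); the repetition of the basic idea is therefore mm. 33-34.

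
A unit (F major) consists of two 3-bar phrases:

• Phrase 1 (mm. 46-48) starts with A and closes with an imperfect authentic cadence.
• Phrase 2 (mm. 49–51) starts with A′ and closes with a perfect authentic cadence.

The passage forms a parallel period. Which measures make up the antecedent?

measures 46–48

The phrase ending with the weaker cadence (imperfect authentic cadence) is the antecedent; the one ending more conclusively (perfect authentic cadence) is the consequent. The antecedent is measures 46–48.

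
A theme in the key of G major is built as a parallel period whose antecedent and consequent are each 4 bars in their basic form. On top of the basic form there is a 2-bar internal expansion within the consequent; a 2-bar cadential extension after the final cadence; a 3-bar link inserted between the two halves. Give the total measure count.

Basic parallel period: 4 + 4 = 8 bars.
8 (basic form) + 2 (internal expansion) + 2 (cadential extension) + 3 (link) = 15.

15 measures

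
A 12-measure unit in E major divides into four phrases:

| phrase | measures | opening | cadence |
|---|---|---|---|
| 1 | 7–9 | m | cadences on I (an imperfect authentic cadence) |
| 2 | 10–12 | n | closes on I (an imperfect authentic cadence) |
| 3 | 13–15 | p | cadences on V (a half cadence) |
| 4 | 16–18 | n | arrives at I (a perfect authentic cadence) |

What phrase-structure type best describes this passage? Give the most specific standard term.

Four phrases in two halves: the first half (measures 7–12) ends with an imperfect authentic cadence, the second (mm. 13-18) with a perfect authentic cadence — a large antecedent–consequent pair, i.e. a double period.
Phrase 3 begins with different material from phrase 1, making it contrasting.

contrasting double period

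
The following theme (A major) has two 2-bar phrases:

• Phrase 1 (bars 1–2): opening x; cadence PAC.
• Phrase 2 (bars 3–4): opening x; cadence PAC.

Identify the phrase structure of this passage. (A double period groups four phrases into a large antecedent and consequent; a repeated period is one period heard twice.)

repeated phrase

Both phrases have the same opening (x) and the same cadence (perfect authentic cadence): the second is a restatement, not a consequent, so this is a repeated phrase rather than a period.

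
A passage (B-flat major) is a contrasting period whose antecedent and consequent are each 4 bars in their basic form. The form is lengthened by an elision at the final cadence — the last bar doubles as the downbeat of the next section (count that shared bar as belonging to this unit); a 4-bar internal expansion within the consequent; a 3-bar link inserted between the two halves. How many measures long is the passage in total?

15 measures

Basic contrasting period: 4 + 4 = 8 bars.
8 (basic form) + 4 (internal expansion) + 3 (link) = 15.
The elision shares a bar with the next section but does not change this unit's count.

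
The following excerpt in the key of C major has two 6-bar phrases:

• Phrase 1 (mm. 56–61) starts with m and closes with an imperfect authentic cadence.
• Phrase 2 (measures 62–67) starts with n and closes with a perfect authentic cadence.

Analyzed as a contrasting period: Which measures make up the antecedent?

measures 56–61

The antecedent is the phrase ending with the weaker cadence (imperfect authentic cadence, phrase 1) and the consequent the one ending more conclusively (perfect authentic cadence, phrase 2); the antecedent is mm. 56–61.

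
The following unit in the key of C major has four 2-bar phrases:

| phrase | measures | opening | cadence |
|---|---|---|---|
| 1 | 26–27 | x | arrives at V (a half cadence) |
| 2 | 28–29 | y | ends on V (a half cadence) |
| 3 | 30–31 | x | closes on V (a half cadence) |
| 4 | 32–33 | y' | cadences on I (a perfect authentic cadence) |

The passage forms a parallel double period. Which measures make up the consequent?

measures 30–33

In a double period the four phrases pair into a large antecedent (phrases 1–2, ending half cadence) and a large consequent (phrases 3–4, ending perfect authentic cadence). The consequent spans mm. 30–33.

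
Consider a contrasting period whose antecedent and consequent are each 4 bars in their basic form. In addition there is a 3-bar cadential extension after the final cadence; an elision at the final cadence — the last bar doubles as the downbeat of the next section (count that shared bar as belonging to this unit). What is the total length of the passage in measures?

11 measures

Basic contrasting period: 4 + 4 = 8 bars.
8 (basic form) + 3 (cadential extension) = 11.
The elision shares a bar with the next section but does not change this unit's count.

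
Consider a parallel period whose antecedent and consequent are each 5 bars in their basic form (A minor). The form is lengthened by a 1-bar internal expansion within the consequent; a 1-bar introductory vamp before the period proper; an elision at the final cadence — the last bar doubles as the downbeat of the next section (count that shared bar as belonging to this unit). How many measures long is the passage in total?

12 measures

Basic parallel period: 5 + 5 = 10 bars.
10 (basic form) + 1 (internal expansion) + 1 (introduction) = 12.
The elision shares a bar with the next section but does not change this unit's count.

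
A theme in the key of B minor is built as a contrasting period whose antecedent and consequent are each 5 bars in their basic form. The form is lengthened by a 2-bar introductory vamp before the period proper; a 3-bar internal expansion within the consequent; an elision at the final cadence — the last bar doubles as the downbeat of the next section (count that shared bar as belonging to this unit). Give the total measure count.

15 measures

Basic contrasting period: 5 + 5 = 10 bars.
10 (basic form) + 2 (introduction) + 3 (internal expansion) = 15.
The elision shares a bar with the next section but does not change this unit's count.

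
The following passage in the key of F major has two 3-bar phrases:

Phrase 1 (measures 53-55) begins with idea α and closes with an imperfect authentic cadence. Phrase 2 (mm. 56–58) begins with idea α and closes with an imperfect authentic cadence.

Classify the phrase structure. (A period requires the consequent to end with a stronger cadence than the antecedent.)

Both phrases have the same opening (α) and the same cadence (imperfect authentic cadence): the second is a restatement, not a consequent, so this is a repeated phrase rather than a period.

repeated phrase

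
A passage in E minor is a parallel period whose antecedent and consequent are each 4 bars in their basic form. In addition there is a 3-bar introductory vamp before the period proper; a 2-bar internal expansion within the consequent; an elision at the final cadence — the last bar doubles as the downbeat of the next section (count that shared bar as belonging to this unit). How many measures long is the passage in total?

13 measures

Basic parallel period: 4 + 4 = 8 bars.
8 (basic form) + 3 (introduction) + 2 (internal expansion) = 13.
The elision shares a bar with the next section but does not change this unit's count.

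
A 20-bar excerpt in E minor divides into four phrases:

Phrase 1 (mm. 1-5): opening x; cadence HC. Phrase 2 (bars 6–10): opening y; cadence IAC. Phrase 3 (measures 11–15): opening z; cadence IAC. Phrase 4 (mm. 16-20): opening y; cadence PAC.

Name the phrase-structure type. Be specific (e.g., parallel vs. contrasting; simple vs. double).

Four phrases in two halves: the first half (mm. 1-10) ends with an imperfect authentic cadence, the second (mm. 11–20) with a perfect authentic cadence — a large antecedent–consequent pair, i.e. a double period.
Phrase 3 begins with different material from phrase 1, making it contrasting.

contrasting double period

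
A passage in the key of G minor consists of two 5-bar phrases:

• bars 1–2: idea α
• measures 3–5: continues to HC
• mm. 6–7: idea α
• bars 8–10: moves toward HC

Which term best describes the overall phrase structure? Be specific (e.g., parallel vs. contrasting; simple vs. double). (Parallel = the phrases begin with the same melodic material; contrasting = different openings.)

repeated phrase

Both phrases have the same opening (α) and the same cadence (half cadence): the second is a restatement, not a consequent, so this is a repeated phrase rather than a period.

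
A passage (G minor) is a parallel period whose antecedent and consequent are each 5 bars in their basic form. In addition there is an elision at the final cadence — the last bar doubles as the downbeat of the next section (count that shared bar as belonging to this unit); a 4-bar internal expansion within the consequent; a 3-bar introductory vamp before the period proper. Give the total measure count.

17 measures

Basic parallel period: 5 + 5 = 10 bars.
10 (basic form) + 4 (internal expansion) + 3 (introduction) = 17.
The elision shares a bar with the next section but does not change this unit's count.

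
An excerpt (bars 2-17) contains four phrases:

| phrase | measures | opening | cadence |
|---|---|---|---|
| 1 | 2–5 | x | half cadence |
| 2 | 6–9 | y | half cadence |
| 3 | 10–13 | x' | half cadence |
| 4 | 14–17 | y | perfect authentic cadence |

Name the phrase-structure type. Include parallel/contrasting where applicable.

Four phrases in two halves: the first half (mm. 2–9) ends with a half cadence, the second (mm. 10-17) with a perfect authentic cadence — a large antecedent–consequent pair, i.e. a double period.
Phrase 3 begins with the same material as phrase 1, making it parallel.

parallel double period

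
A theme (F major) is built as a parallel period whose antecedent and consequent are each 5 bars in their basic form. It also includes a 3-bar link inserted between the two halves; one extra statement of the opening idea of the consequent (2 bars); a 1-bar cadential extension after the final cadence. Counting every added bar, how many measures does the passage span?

16 measures

Basic parallel period: 5 + 5 = 10 bars.
10 (basic form) + 3 (link) + 2 (extra statement) + 1 (cadential extension) = 16.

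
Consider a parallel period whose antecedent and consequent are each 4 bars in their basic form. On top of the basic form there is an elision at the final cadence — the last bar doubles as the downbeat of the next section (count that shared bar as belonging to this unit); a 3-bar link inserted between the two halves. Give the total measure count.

Basic parallel period: 4 + 4 = 8 bars.
8 (basic form) + 3 (link) = 11.
The elision shares a bar with the next section but does not change this unit's count.

11 measures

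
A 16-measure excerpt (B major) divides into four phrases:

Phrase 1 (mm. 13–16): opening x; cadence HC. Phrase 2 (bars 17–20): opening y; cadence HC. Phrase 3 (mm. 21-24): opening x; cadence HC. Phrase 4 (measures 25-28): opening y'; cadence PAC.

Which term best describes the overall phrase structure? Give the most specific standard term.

parallel double period

Four phrases in two halves: the first half (mm. 13-20) ends with a half cadence, the second (mm. 21-28) with a perfect authentic cadence — a large antecedent–consequent pair, i.e. a double period.
Phrase 3 begins with the same material as phrase 1, making it parallel.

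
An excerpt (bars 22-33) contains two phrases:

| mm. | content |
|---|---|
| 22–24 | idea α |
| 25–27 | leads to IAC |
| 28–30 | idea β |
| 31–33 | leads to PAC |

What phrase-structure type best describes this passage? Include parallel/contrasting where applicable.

contrasting period

Phrase 1 ends with an imperfect authentic cadence (weaker) and phrase 2 with a perfect authentic cadence (stronger): antecedent + consequent = a period.
The two phrases open with different material (α / β), so the period is contrasting.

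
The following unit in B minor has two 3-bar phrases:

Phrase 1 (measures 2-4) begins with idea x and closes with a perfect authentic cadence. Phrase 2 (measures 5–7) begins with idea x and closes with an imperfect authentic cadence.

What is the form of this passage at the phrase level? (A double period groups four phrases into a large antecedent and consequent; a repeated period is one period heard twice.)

phrase group

The second phrase closes with an imperfect authentic cadence, which is not stronger than the first phrase's perfect authentic cadence; without a weak→strong cadential pair there is no antecedent–consequent relationship, so this is a phrase group rather than a period.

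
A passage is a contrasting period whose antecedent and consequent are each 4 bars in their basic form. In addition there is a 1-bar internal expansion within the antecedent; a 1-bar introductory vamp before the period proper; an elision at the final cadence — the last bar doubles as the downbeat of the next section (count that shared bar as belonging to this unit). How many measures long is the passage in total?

Basic contrasting period: 4 + 4 = 8 bars.
8 (basic form) + 1 (internal expansion) + 1 (introduction) = 10.
The elision shares a bar with the next section but does not change this unit's count.

10 measures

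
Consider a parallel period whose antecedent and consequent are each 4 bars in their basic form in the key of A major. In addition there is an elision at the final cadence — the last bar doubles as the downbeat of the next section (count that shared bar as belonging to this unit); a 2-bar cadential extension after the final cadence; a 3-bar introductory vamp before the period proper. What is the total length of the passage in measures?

Basic parallel period: 4 + 4 = 8 bars.
8 (basic form) + 2 (cadential extension) + 3 (introduction) = 13.
The elision shares a bar with the next section but does not change this unit's count.

13 measures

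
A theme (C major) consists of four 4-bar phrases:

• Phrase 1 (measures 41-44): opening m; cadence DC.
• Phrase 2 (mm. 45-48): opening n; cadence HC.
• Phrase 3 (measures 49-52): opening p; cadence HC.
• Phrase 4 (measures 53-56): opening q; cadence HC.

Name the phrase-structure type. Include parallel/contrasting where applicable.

phrase group

Phrase 4 ends with a half cadence, no stronger than phrase 2's half cadence, so the four phrases do not form a double period; nor do phrases 3–4 duplicate 1–2, so it is not a repeated period. With no phrase reaching a conclusive cadence, the passage is a phrase group.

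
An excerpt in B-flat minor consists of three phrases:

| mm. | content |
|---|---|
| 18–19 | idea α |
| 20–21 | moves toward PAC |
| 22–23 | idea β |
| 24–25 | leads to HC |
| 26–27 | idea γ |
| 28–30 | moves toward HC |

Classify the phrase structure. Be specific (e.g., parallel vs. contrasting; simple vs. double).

The final phrase closes with a half cadence, which is not stronger than the preceding half cadence; the 3 phrases lack an overall antecedent–consequent design and so form a phrase group.

phrase group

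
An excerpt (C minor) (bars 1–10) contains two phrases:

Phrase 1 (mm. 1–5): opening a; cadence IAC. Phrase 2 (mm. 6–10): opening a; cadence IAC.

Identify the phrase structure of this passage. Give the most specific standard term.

Both phrases have the same opening (a) and the same cadence (imperfect authentic cadence): the second is a restatement, not a consequent, so this is a repeated phrase rather than a period.

repeated phrase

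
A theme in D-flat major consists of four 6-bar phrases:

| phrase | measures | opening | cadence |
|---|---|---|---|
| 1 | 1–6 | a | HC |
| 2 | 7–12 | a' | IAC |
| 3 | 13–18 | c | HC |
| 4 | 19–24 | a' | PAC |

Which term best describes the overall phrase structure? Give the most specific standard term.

contrasting double period

Four phrases in two halves: the first half (mm. 1–12) ends with an imperfect authentic cadence, the second (mm. 13–24) with a perfect authentic cadence — a large antecedent–consequent pair, i.e. a double period.
Phrase 3 begins with different material from phrase 1, making it contrasting.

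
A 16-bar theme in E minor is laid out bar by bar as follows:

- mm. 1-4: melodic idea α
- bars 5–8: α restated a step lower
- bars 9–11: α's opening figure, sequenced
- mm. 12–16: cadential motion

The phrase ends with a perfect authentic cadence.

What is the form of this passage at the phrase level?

Basic idea (bars 1–4) + its repetition (bars 5–8) form the presentation; fragmentation and cadence (measures 9-16) form the continuation — the 16-bar whole is a sentence.

sentence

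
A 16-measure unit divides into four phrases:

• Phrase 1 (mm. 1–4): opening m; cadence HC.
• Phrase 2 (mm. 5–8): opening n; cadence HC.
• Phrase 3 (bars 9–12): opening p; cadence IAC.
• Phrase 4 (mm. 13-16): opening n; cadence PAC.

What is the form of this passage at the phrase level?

Four phrases in two halves: the first half (mm. 1–8) ends with a half cadence, the second (mm. 9–16) with a perfect authentic cadence — a large antecedent–consequent pair, i.e. a double period.
Phrase 3 begins with different material from phrase 1, making it contrasting.

contrasting double period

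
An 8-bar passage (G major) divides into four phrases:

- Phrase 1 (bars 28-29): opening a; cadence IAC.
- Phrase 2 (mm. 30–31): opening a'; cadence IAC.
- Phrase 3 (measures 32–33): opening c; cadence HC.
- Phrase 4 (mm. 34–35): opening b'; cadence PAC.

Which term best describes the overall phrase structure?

contrasting double period

Four phrases in two halves: the first half (mm. 28–31) ends with an imperfect authentic cadence, the second (mm. 32–35) with a perfect authentic cadence — a large antecedent–consequent pair, i.e. a double period.
Phrase 3 begins with different material from phrase 1, making it contrasting.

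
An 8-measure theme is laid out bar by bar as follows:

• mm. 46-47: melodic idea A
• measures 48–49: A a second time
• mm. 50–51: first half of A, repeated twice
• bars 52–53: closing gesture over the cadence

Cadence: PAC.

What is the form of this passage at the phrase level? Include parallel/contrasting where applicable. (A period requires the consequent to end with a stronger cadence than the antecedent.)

sentence

Basic idea (mm. 46-47) + its repetition (bars 48–49) form the presentation; fragmentation and cadence (measures 50-53) form the continuation — the 8-bar whole is a sentence.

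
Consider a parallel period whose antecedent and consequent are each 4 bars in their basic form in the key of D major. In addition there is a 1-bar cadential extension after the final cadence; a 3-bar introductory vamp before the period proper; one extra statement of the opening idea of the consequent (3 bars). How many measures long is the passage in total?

Basic parallel period: 4 + 4 = 8 bars.
8 (basic form) + 1 (cadential extension) + 3 (introduction) + 3 (extra statement) = 15.

15 measures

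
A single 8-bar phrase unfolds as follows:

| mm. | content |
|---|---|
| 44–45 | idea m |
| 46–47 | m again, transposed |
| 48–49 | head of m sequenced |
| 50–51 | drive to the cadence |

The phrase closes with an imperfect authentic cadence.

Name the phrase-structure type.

Basic idea (bars 44–45) + its repetition (mm. 46-47) form the presentation; fragmentation and cadence (mm. 48-51) form the continuation — the 8-bar whole is a sentence.

sentence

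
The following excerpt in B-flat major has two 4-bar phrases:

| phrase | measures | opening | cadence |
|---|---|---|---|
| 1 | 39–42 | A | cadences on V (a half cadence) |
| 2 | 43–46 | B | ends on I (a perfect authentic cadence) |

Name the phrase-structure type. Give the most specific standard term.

contrasting period

Phrase 1 ends with a half cadence (weaker) and phrase 2 with a perfect authentic cadence (stronger): antecedent + consequent = a period.
The two phrases open with different material (A / B), so the period is contrasting.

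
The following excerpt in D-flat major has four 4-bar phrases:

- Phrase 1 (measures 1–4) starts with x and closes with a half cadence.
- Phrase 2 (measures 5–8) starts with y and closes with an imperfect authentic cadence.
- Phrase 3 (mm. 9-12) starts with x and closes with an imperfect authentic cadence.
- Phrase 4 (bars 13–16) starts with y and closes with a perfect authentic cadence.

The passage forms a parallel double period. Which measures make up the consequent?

In a double period the first pair of phrases (ending imperfect authentic cadence) is the large antecedent and the second pair (ending perfect authentic cadence) is the large consequent; the consequent is measures 9–16.

measures 9–16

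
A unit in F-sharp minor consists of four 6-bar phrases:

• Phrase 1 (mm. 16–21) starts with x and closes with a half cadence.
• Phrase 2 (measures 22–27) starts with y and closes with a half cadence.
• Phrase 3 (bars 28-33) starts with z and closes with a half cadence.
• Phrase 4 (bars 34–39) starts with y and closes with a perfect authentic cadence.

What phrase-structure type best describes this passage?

contrasting double period

Four phrases in two halves: the first half (measures 16-27) ends with a half cadence, the second (bars 28-39) with a perfect authentic cadence — a large antecedent–consequent pair, i.e. a double period.
Phrase 3 begins with different material from phrase 1, making it contrasting.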